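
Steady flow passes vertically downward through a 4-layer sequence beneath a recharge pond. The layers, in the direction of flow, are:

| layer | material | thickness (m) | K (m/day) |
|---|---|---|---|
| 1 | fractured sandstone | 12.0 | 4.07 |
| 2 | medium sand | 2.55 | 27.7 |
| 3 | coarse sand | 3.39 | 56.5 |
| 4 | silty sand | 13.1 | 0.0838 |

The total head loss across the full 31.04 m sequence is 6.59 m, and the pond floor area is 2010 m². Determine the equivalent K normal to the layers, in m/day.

Flow is perpendicular to layering, so the layers act in series and the equivalent K is the thickness-weighted harmonic mean.
Total thickness L = 12.0 + 2.55 + 3.39 + 13.1 = 31.04 m.
Σ(b_i/K_i) = 12.0/4.07 + 2.55/27.7 + 3.39/56.5 + 13.1/0.0838 = 159.4 d.
K_eq = L / Σ(b_i/K_i) = 31.04 / 159.4 = 0.1947 m/day.

0.195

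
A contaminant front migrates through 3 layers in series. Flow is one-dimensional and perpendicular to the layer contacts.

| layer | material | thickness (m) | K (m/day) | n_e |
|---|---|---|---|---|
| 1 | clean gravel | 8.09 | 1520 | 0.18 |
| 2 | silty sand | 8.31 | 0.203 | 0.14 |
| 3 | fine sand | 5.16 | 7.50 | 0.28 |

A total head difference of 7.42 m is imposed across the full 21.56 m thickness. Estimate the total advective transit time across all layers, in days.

22.8

With flow normal to the layers, continuity requires the same specific discharge q through every layer.
Σ(b_i/K_i) = 8.09/1520 + 8.31/0.203 + 5.16/7.50 = 41.63 d.
q = Δh / Σ(b_i/K_i) = 7.42 / 41.63 = 0.1782 m/day.
In each layer the seepage velocity is v_i = q/n_i, so the layer transit time is t_i = b_i·n_i / q:
  layer 1 (clean gravel): t_1 = 8.09 × 0.18 / 0.1782 = 8.170 d
  layer 2 (silty sand): t_2 = 8.31 × 0.14 / 0.1782 = 6.527 d
  layer 3 (fine sand): t_3 = 5.16 × 0.28 / 0.1782 = 8.106 d
Total t = Σ t_i = 22.80 days.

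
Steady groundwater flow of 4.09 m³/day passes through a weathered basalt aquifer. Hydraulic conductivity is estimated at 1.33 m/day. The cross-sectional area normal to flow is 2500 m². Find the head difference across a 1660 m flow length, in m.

2.04

From Q = K·A·i, i = Q / (K·A) = 4.09 / (1.330 × 2500) = 0.001230.
Head loss Δh = i · L = 0.001230 × 1660 = 2.042 m.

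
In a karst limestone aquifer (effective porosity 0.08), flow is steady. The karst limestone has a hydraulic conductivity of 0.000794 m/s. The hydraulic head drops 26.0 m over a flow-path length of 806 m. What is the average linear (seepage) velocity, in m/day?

Convert K: 0.000794 m/s × 86400 = 68.60 m/day.
Hydraulic gradient i = Δh / L = 26.0 / 806 = 0.03226.
Darcy flux q = K · i = 68.60 × 0.03226 = 2.213 m/day.
Seepage velocity v = q / n_e = 2.213 / 0.08 = 27.66 m/day.

27.7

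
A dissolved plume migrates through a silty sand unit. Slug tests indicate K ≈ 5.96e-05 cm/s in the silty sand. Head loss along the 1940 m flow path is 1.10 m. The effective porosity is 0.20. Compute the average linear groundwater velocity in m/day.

0.000146

Convert K: 5.96e-05 cm/s × 864 = 0.05149 m/day.
Hydraulic gradient i = Δh / L = 1.10 / 1940 = 0.0005670.
Darcy flux q = K · i = 0.05149 × 0.0005670 = 2.920e-05 m/day.
Seepage velocity v = q / n_e = 2.920e-05 / 0.20 = 0.0001460 m/day.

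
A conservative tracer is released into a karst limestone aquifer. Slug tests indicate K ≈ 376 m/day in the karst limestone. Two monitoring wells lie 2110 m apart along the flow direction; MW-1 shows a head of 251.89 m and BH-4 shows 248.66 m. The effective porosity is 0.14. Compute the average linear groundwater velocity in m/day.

Hydraulic gradient i = (251.89 − 248.66) / 2110 = 3.23 / 2110 = 0.001531.
Darcy flux q = K · i = 376.0 × 0.001531 = 0.5756 m/day.
Seepage velocity v = q / n_e = 0.5756 / 0.14 = 4.111 m/day.

4.11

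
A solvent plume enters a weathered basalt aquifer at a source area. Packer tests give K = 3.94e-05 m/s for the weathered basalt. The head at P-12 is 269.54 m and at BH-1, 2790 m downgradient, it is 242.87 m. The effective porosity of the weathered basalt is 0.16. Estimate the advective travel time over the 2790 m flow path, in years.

37.6

Convert K: 3.94e-05 m/s × 86400 = 3.404 m/day.
Hydraulic gradient i = (269.54 − 242.87) / 2790 = 26.67 / 2790 = 0.009559.
Darcy flux q = K · i = 3.404 × 0.009559 = 0.03254 m/day.
Seepage velocity v = q / n_e = 0.03254 / 0.16 = 0.2034 m/day.
Travel time t = L / v = 2790 / 0.2034 = 13718 days = 37.56 years.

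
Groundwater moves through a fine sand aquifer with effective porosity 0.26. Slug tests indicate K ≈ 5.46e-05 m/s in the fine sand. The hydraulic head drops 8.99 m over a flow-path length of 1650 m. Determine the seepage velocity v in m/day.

Convert K: 5.46e-05 m/s × 86400 = 4.717 m/day.
Hydraulic gradient i = Δh / L = 8.99 / 1650 = 0.005448.
Darcy flux q = K · i = 4.717 × 0.005448 = 0.02570 m/day.
Seepage velocity v = q / n_e = 0.02570 / 0.26 = 0.09886 m/day.

0.0989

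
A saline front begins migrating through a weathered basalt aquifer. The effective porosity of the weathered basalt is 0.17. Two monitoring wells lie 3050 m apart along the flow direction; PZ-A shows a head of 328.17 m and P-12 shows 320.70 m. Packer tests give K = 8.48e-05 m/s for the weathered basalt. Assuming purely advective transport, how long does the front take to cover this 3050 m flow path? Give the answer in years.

Convert K: 8.48e-05 m/s × 86400 = 7.327 m/day.
Hydraulic gradient i = (328.17 − 320.70) / 3050 = 7.47 / 3050 = 0.002449.
Darcy flux q = K · i = 7.327 × 0.002449 = 0.01794 m/day.
Seepage velocity v = q / n_e = 0.01794 / 0.17 = 0.1056 m/day.
Travel time t = L / v = 3050 / 0.1056 = 28895 days = 79.11 years.

79.1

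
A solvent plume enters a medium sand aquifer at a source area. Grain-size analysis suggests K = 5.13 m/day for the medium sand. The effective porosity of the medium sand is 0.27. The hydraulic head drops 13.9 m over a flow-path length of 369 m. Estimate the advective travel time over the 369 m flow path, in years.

1.41

Hydraulic gradient i = Δh / L = 13.9 / 369 = 0.03767.
Darcy flux q = K · i = 5.130 × 0.03767 = 0.1932 m/day.
Seepage velocity v = q / n_e = 0.1932 / 0.27 = 0.7157 m/day.
Travel time t = L / v = 369 / 0.7157 = 515.6 days = 1.412 years.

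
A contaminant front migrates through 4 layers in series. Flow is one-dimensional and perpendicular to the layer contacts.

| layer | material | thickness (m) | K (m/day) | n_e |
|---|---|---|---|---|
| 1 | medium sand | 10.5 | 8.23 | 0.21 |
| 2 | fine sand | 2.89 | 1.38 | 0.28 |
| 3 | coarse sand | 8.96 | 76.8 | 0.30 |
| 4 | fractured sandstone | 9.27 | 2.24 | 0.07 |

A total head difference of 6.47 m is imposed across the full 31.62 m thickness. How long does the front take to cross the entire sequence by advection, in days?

With flow normal to the layers, continuity requires the same specific discharge q through every layer.
Σ(b_i/K_i) = 10.5/8.23 + 2.89/1.38 + 8.96/76.8 + 9.27/2.24 = 7.625 d.
q = Δh / Σ(b_i/K_i) = 6.47 / 7.625 = 0.8485 m/day.
In each layer the seepage velocity is v_i = q/n_i, so the layer transit time is t_i = b_i·n_i / q:
  layer 1 (medium sand): t_1 = 10.5 × 0.21 / 0.8485 = 2.599 d
  layer 2 (fine sand): t_2 = 2.89 × 0.28 / 0.8485 = 0.9537 d
  layer 3 (coarse sand): t_3 = 8.96 × 0.30 / 0.8485 = 3.168 d
  layer 4 (fractured sandstone): t_4 = 9.27 × 0.07 / 0.8485 = 0.7647 d
Total t = Σ t_i = 7.485 days.

7.48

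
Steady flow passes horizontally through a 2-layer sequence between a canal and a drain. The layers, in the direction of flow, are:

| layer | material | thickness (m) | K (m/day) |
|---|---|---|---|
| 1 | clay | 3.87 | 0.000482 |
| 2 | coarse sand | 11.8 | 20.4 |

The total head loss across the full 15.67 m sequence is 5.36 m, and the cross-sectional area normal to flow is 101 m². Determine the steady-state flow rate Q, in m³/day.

0.0674

Flow is perpendicular to layering, so the layers act in series and the equivalent K is the thickness-weighted harmonic mean.
Total thickness L = 3.87 + 11.8 = 15.67 m.
Σ(b_i/K_i) = 3.87/0.000482 + 11.8/20.4 = 8030 d.
K_eq = L / Σ(b_i/K_i) = 15.67 / 8030 = 0.001952 m/day.
Q = K_eq · A · (Δh/L) = 0.001952 × 101 × (5.36/15.67) = 0.06742 m³/day.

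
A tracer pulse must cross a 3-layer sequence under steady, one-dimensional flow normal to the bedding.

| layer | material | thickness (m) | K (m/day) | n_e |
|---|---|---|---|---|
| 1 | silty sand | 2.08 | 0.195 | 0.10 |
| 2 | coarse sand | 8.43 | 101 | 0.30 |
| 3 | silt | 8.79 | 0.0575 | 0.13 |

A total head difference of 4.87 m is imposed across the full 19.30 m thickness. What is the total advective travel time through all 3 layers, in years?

With flow normal to the layers, continuity requires the same specific discharge q through every layer.
Σ(b_i/K_i) = 2.08/0.195 + 8.43/101 + 8.79/0.0575 = 163.6 d.
q = Δh / Σ(b_i/K_i) = 4.87 / 163.6 = 0.02976 m/day.
In each layer the seepage velocity is v_i = q/n_i, so the layer transit time is t_i = b_i·n_i / q:
  layer 1 (silty sand): t_1 = 2.08 × 0.10 / 0.02976 = 6.988 d
  layer 2 (coarse sand): t_2 = 8.43 × 0.30 / 0.02976 = 84.97 d
  layer 3 (silt): t_3 = 8.79 × 0.13 / 0.02976 = 38.39 d
Total t = Σ t_i = 130.3 days = 0.3569 years.

0.357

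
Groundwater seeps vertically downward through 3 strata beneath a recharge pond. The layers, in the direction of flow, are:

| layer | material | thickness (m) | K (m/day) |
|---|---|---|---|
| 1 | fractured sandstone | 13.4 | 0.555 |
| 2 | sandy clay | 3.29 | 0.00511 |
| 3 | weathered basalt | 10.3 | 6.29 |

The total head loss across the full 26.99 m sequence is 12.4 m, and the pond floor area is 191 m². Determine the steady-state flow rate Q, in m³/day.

3.54

Flow is perpendicular to layering, so the layers act in series and the equivalent K is the thickness-weighted harmonic mean.
Total thickness L = 13.4 + 3.29 + 10.3 = 26.99 m.
Σ(b_i/K_i) = 13.4/0.555 + 3.29/0.00511 + 10.3/6.29 = 669.6 d.
K_eq = L / Σ(b_i/K_i) = 26.99 / 669.6 = 0.04031 m/day.
Q = K_eq · A · (Δh/L) = 0.04031 × 191 × (12.4/26.99) = 3.537 m³/day.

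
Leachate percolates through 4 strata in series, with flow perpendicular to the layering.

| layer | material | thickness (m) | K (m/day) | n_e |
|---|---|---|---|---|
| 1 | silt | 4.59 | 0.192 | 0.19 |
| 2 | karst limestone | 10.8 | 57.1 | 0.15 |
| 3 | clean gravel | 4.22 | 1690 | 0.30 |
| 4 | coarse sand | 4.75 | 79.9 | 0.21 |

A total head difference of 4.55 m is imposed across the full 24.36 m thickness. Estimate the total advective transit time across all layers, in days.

25.2

With flow normal to the layers, continuity requires the same specific discharge q through every layer.
Σ(b_i/K_i) = 4.59/0.192 + 10.8/57.1 + 4.22/1690 + 4.75/79.9 = 24.16 d.
q = Δh / Σ(b_i/K_i) = 4.55 / 24.16 = 0.1883 m/day.
In each layer the seepage velocity is v_i = q/n_i, so the layer transit time is t_i = b_i·n_i / q:
  layer 1 (silt): t_1 = 4.59 × 0.19 / 0.1883 = 4.630 d
  layer 2 (karst limestone): t_2 = 10.8 × 0.15 / 0.1883 = 8.601 d
  layer 3 (clean gravel): t_3 = 4.22 × 0.30 / 0.1883 = 6.722 d
  layer 4 (coarse sand): t_4 = 4.75 × 0.21 / 0.1883 = 5.296 d
Total t = Σ t_i = 25.25 days.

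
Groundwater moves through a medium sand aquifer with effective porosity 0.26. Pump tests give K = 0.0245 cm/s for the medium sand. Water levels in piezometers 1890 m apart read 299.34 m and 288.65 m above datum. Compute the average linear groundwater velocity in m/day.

0.460

Convert K: 0.0245 cm/s × 864 = 21.17 m/day.
Hydraulic gradient i = (299.34 − 288.65) / 1890 = 10.69 / 1890 = 0.005656.
Darcy flux q = K · i = 21.17 × 0.005656 = 0.1197 m/day.
Seepage velocity v = q / n_e = 0.1197 / 0.26 = 0.4605 m/day.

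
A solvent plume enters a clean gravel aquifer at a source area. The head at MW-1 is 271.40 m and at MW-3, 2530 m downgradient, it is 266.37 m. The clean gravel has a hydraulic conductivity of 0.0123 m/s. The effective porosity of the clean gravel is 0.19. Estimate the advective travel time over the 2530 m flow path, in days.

Convert K: 0.0123 m/s × 86400 = 1063 m/day.
Hydraulic gradient i = (271.40 − 266.37) / 2530 = 5.03 / 2530 = 0.001988.
Darcy flux q = K · i = 1063 × 0.001988 = 2.113 m/day.
Seepage velocity v = q / n_e = 2.113 / 0.19 = 11.12 m/day.
Travel time t = L / v = 2530 / 11.12 = 227.5 days.

228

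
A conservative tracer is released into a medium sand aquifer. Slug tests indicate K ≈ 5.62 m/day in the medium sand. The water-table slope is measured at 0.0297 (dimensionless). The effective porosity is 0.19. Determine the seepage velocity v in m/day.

0.878

Hydraulic gradient i = 0.0297.
Darcy flux q = K · i = 5.620 × 0.02970 = 0.1669 m/day.
Seepage velocity v = q / n_e = 0.1669 / 0.19 = 0.8785 m/day.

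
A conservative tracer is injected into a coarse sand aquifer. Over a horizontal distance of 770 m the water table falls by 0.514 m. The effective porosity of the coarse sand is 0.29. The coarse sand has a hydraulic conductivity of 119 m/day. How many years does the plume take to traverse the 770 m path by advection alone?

7.70

Hydraulic gradient i = Δh / L = 0.514 / 770 = 0.0006675.
Darcy flux q = K · i = 119.0 × 0.0006675 = 0.07944 m/day.
Seepage velocity v = q / n_e = 0.07944 / 0.29 = 0.2739 m/day.
Travel time t = L / v = 770 / 0.2739 = 2811 days = 7.696 years.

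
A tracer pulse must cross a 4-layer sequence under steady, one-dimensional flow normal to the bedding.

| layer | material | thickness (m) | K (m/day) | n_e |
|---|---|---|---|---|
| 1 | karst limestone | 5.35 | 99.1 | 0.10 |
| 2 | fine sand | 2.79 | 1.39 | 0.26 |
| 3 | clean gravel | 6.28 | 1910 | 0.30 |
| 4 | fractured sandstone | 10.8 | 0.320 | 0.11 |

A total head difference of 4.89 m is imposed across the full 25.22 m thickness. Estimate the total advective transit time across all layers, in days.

31.7

With flow normal to the layers, continuity requires the same specific discharge q through every layer.
Σ(b_i/K_i) = 5.35/99.1 + 2.79/1.39 + 6.28/1910 + 10.8/0.320 = 35.81 d.
q = Δh / Σ(b_i/K_i) = 4.89 / 35.81 = 0.1365 m/day.
In each layer the seepage velocity is v_i = q/n_i, so the layer transit time is t_i = b_i·n_i / q:
  layer 1 (karst limestone): t_1 = 5.35 × 0.10 / 0.1365 = 3.918 d
  layer 2 (fine sand): t_2 = 2.79 × 0.26 / 0.1365 = 5.313 d
  layer 3 (clean gravel): t_3 = 6.28 × 0.30 / 0.1365 = 13.80 d
  layer 4 (fractured sandstone): t_4 = 10.8 × 0.11 / 0.1365 = 8.701 d
Total t = Σ t_i = 31.73 days.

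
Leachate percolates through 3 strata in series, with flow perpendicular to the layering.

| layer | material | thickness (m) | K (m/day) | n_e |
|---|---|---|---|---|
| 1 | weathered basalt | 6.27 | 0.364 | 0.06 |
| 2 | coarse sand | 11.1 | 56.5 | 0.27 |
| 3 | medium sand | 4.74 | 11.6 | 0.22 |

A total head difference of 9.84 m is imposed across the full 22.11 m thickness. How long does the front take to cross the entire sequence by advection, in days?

With flow normal to the layers, continuity requires the same specific discharge q through every layer.
Σ(b_i/K_i) = 6.27/0.364 + 11.1/56.5 + 4.74/11.6 = 17.83 d.
q = Δh / Σ(b_i/K_i) = 9.84 / 17.83 = 0.5519 m/day.
In each layer the seepage velocity is v_i = q/n_i, so the layer transit time is t_i = b_i·n_i / q:
  layer 1 (weathered basalt): t_1 = 6.27 × 0.06 / 0.5519 = 0.6817 d
  layer 2 (coarse sand): t_2 = 11.1 × 0.27 / 0.5519 = 5.431 d
  layer 3 (medium sand): t_3 = 4.74 × 0.22 / 0.5519 = 1.890 d
Total t = Σ t_i = 8.002 days.

8.00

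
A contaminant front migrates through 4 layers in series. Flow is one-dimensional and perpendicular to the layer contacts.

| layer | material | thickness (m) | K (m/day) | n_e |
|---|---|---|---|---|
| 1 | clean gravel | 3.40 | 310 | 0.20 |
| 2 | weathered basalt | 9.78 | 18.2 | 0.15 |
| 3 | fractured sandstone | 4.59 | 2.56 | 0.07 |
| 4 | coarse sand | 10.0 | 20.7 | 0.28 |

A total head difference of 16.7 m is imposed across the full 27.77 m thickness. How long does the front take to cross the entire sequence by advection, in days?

With flow normal to the layers, continuity requires the same specific discharge q through every layer.
Σ(b_i/K_i) = 3.40/310 + 9.78/18.2 + 4.59/2.56 + 10.0/20.7 = 2.824 d.
q = Δh / Σ(b_i/K_i) = 16.7 / 2.824 = 5.913 m/day.
In each layer the seepage velocity is v_i = q/n_i, so the layer transit time is t_i = b_i·n_i / q:
  layer 1 (clean gravel): t_1 = 3.40 × 0.20 / 5.913 = 0.1150 d
  layer 2 (weathered basalt): t_2 = 9.78 × 0.15 / 5.913 = 0.2481 d
  layer 3 (fractured sandstone): t_3 = 4.59 × 0.07 / 5.913 = 0.05434 d
  layer 4 (coarse sand): t_4 = 10.0 × 0.28 / 5.913 = 0.4736 d
Total t = Σ t_i = 0.8910 days.

0.891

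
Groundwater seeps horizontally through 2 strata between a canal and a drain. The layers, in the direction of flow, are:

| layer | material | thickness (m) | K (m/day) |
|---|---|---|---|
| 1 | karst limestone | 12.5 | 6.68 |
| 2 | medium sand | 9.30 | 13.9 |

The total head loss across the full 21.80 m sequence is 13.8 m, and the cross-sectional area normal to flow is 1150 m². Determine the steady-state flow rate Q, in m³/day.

Flow is perpendicular to layering, so the layers act in series and the equivalent K is the thickness-weighted harmonic mean.
Total thickness L = 12.5 + 9.30 = 21.80 m.
Σ(b_i/K_i) = 12.5/6.68 + 9.30/13.9 = 2.540 d.
K_eq = L / Σ(b_i/K_i) = 21.80 / 2.540 = 8.582 m/day.
Q = K_eq · A · (Δh/L) = 8.582 × 1150 × (13.8/21.80) = 6247 m³/day.

6250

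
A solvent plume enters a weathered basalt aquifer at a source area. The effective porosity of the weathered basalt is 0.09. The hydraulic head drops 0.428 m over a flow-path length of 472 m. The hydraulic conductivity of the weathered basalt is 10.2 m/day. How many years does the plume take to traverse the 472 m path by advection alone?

12.6

Hydraulic gradient i = Δh / L = 0.428 / 472 = 0.0009068.
Darcy flux q = K · i = 10.20 × 0.0009068 = 0.009249 m/day.
Seepage velocity v = q / n_e = 0.009249 / 0.09 = 0.1028 m/day.
Travel time t = L / v = 472 / 0.1028 = 4593 days = 12.57 years.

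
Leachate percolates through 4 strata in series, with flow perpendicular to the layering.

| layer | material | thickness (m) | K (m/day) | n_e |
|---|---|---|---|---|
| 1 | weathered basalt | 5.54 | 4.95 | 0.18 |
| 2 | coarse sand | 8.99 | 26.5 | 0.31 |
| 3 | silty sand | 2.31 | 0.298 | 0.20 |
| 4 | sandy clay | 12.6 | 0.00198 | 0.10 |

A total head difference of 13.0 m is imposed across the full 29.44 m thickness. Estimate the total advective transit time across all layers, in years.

With flow normal to the layers, continuity requires the same specific discharge q through every layer.
Σ(b_i/K_i) = 5.54/4.95 + 8.99/26.5 + 2.31/0.298 + 12.6/0.00198 = 6373 d.
q = Δh / Σ(b_i/K_i) = 13.0 / 6373 = 0.002040 m/day.
In each layer the seepage velocity is v_i = q/n_i, so the layer transit time is t_i = b_i·n_i / q:
  layer 1 (weathered basalt): t_1 = 5.54 × 0.18 / 0.002040 = 488.8 d
  layer 2 (coarse sand): t_2 = 8.99 × 0.31 / 0.002040 = 1366 d
  layer 3 (silty sand): t_3 = 2.31 × 0.20 / 0.002040 = 226.5 d
  layer 4 (sandy clay): t_4 = 12.6 × 0.10 / 0.002040 = 617.7 d
Total t = Σ t_i = 2699 days = 7.390 years.

7.39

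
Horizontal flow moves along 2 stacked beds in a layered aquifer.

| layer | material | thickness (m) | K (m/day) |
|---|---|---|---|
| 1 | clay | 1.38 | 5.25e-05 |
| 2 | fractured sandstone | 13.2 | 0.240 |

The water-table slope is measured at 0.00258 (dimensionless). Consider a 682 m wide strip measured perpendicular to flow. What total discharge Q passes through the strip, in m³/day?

Flow is parallel to layering, so each bed carries its own Darcy discharge and the transmissivities add.
Σ(K_i·b_i) = 5.25e-05×1.38 + 0.240×13.2 = 3.168 m²/day.
Hydraulic gradient i = 0.00258.
Q = Σ(K_i·b_i) · W · i = 3.168 × 682 × 0.002580 = 5.574 m³/day.

5.57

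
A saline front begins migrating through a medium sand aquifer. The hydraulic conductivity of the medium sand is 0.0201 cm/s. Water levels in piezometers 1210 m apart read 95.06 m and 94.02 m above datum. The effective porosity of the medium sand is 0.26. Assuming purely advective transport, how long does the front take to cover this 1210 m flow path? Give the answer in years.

Convert K: 0.0201 cm/s × 864 = 17.37 m/day.
Hydraulic gradient i = (95.06 − 94.02) / 1210 = 1.04 / 1210 = 0.0008595.
Darcy flux q = K · i = 17.37 × 0.0008595 = 0.01493 m/day.
Seepage velocity v = q / n_e = 0.01493 / 0.26 = 0.05741 m/day.
Travel time t = L / v = 1210 / 0.05741 = 21077 days = 57.70 years.

57.7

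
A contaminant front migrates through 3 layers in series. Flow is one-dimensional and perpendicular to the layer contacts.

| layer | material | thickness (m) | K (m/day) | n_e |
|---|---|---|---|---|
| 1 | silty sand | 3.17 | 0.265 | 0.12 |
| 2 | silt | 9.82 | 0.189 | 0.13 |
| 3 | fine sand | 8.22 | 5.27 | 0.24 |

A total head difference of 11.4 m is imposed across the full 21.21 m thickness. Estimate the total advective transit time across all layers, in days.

With flow normal to the layers, continuity requires the same specific discharge q through every layer.
Σ(b_i/K_i) = 3.17/0.265 + 9.82/0.189 + 8.22/5.27 = 65.48 d.
q = Δh / Σ(b_i/K_i) = 11.4 / 65.48 = 0.1741 m/day.
In each layer the seepage velocity is v_i = q/n_i, so the layer transit time is t_i = b_i·n_i / q:
  layer 1 (silty sand): t_1 = 3.17 × 0.12 / 0.1741 = 2.185 d
  layer 2 (silt): t_2 = 9.82 × 0.13 / 0.1741 = 7.333 d
  layer 3 (fine sand): t_3 = 8.22 × 0.24 / 0.1741 = 11.33 d
Total t = Σ t_i = 20.85 days.

20.8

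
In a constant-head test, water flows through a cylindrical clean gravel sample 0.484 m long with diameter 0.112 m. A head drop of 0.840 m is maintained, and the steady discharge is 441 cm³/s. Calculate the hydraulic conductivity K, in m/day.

Cross-sectional area A = π·(d/2)² = π × (0.112/2)² = 0.009852 m².
Convert discharge: 441 cm³/s = 0.0004410 m³/s.
Darcy's law rearranged: K = Q·L / (A·Δh) = 0.0004410 × 0.484 / (0.009852 × 0.840) = 0.02579 m/s = 2228 m/day.

2230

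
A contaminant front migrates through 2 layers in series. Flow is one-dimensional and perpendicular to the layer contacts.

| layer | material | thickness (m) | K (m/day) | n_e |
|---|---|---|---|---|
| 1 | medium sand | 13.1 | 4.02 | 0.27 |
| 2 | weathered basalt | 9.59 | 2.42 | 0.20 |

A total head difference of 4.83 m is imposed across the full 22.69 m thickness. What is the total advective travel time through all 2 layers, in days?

With flow normal to the layers, continuity requires the same specific discharge q through every layer.
Σ(b_i/K_i) = 13.1/4.02 + 9.59/2.42 = 7.222 d.
q = Δh / Σ(b_i/K_i) = 4.83 / 7.222 = 0.6688 m/day.
In each layer the seepage velocity is v_i = q/n_i, so the layer transit time is t_i = b_i·n_i / q:
  layer 1 (medium sand): t_1 = 13.1 × 0.27 / 0.6688 = 5.288 d
  layer 2 (weathered basalt): t_2 = 9.59 × 0.20 / 0.6688 = 2.868 d
Total t = Σ t_i = 8.156 days.

8.16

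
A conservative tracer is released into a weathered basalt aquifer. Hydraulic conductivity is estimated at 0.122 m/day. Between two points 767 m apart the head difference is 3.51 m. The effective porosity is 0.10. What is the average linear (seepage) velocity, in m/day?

Hydraulic gradient i = Δh / L = 3.51 / 767 = 0.004576.
Darcy flux q = K · i = 0.1220 × 0.004576 = 0.0005583 m/day.
Seepage velocity v = q / n_e = 0.0005583 / 0.10 = 0.005583 m/day.

0.00558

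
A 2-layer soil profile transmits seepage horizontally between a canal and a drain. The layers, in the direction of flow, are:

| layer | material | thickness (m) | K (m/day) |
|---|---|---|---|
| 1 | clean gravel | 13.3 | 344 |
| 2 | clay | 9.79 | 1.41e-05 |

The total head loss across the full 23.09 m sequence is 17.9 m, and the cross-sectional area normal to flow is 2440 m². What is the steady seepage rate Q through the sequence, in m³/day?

0.0629

Flow is perpendicular to layering, so the layers act in series and the equivalent K is the thickness-weighted harmonic mean.
Total thickness L = 13.3 + 9.79 = 23.09 m.
Σ(b_i/K_i) = 13.3/344 + 9.79/1.41e-05 = 6.943e+05 d.
K_eq = L / Σ(b_i/K_i) = 23.09 / 6.943e+05 = 3.326e-05 m/day.
Q = K_eq · A · (Δh/L) = 3.326e-05 × 2440 × (17.9/23.09) = 0.06290 m³/day.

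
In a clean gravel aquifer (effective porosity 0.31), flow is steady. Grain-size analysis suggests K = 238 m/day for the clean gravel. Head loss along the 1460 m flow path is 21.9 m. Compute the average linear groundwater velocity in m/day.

Hydraulic gradient i = Δh / L = 21.9 / 1460 = 0.01500.
Darcy flux q = K · i = 238.0 × 0.01500 = 3.570 m/day.
Seepage velocity v = q / n_e = 3.570 / 0.31 = 11.52 m/day.

11.5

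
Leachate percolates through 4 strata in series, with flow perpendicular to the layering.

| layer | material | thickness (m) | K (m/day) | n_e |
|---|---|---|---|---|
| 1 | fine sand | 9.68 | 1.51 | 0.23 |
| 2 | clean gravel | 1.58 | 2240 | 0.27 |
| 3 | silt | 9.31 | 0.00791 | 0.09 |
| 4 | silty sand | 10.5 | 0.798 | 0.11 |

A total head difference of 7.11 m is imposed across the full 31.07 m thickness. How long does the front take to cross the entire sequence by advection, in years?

2.14

With flow normal to the layers, continuity requires the same specific discharge q through every layer.
Σ(b_i/K_i) = 9.68/1.51 + 1.58/2240 + 9.31/0.00791 + 10.5/0.798 = 1197 d.
q = Δh / Σ(b_i/K_i) = 7.11 / 1197 = 0.005942 m/day.
In each layer the seepage velocity is v_i = q/n_i, so the layer transit time is t_i = b_i·n_i / q:
  layer 1 (fine sand): t_1 = 9.68 × 0.23 / 0.005942 = 374.7 d
  layer 2 (clean gravel): t_2 = 1.58 × 0.27 / 0.005942 = 71.79 d
  layer 3 (silt): t_3 = 9.31 × 0.09 / 0.005942 = 141.0 d
  layer 4 (silty sand): t_4 = 10.5 × 0.11 / 0.005942 = 194.4 d
Total t = Σ t_i = 781.9 days = 2.141 years.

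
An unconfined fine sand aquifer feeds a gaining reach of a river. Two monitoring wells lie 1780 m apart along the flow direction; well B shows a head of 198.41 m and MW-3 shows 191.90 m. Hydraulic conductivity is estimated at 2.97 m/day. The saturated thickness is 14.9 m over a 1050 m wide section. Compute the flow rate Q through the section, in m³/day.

Cross-sectional area A = 1050 × 14.9 = 15645 m².
Hydraulic gradient i = (198.41 − 191.90) / 1780 = 6.51 / 1780 = 0.003657.
Darcy's law: Q = K · A · i = 2.970 × 15645 × 0.003657 = 169.9 m³/day.

170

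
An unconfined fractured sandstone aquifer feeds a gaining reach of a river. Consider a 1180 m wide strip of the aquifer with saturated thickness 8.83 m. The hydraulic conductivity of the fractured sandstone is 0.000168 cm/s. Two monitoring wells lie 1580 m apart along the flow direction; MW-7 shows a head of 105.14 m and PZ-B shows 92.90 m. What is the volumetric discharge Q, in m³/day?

11.7

Convert K: 0.000168 cm/s × 864 = 0.1452 m/day.
Cross-sectional area A = 1180 × 8.83 = 10419 m².
Hydraulic gradient i = (105.14 − 92.90) / 1580 = 12.24 / 1580 = 0.007747.
Darcy's law: Q = K · A · i = 0.1452 × 10419 × 0.007747 = 11.72 m³/day.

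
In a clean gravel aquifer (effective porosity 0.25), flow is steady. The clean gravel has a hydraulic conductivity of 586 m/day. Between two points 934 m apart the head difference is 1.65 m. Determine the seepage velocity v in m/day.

Hydraulic gradient i = Δh / L = 1.65 / 934 = 0.001767.
Darcy flux q = K · i = 586.0 × 0.001767 = 1.035 m/day.
Seepage velocity v = q / n_e = 1.035 / 0.25 = 4.141 m/day.

4.14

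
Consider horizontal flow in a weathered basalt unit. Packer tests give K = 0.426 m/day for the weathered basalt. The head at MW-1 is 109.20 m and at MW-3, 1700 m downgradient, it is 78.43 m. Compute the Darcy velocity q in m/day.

0.00771

Hydraulic gradient i = (109.20 − 78.43) / 1700 = 30.77 / 1700 = 0.01810.
Specific discharge q = K · i = 0.4260 × 0.01810 = 0.007711 m/day.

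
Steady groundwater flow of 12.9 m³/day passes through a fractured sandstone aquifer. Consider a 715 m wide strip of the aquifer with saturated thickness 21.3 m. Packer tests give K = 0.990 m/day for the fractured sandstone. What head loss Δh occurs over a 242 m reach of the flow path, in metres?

0.207

Cross-sectional area A = 715 × 21.3 = 15230 m².
From Q = K·A·i, i = Q / (K·A) = 12.9 / (0.9900 × 15230) = 0.0008556.
Head loss Δh = i · L = 0.0008556 × 242 = 0.2071 m.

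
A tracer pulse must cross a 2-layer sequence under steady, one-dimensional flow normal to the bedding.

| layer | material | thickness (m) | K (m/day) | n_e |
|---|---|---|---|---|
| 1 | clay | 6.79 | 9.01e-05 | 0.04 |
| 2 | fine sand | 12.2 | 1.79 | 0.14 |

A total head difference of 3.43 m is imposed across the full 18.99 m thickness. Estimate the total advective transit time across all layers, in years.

With flow normal to the layers, continuity requires the same specific discharge q through every layer.
Σ(b_i/K_i) = 6.79/9.01e-05 + 12.2/1.79 = 75368 d.
q = Δh / Σ(b_i/K_i) = 3.43 / 75368 = 4.551e-05 m/day.
In each layer the seepage velocity is v_i = q/n_i, so the layer transit time is t_i = b_i·n_i / q:
  layer 1 (clay): t_1 = 6.79 × 0.04 / 4.551e-05 = 5968 d
  layer 2 (fine sand): t_2 = 12.2 × 0.14 / 4.551e-05 = 37530 d
Total t = Σ t_i = 43498 days = 119.1 years.

119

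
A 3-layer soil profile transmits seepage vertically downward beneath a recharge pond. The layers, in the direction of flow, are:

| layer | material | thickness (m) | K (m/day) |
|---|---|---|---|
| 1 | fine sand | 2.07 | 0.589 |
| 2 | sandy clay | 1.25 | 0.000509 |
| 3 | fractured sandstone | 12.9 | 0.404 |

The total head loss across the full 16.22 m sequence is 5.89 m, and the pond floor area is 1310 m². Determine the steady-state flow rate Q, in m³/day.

Flow is perpendicular to layering, so the layers act in series and the equivalent K is the thickness-weighted harmonic mean.
Total thickness L = 2.07 + 1.25 + 12.9 = 16.22 m.
Σ(b_i/K_i) = 2.07/0.589 + 1.25/0.000509 + 12.9/0.404 = 2491 d.
K_eq = L / Σ(b_i/K_i) = 16.22 / 2491 = 0.006511 m/day.
Q = K_eq · A · (Δh/L) = 0.006511 × 1310 × (5.89/16.22) = 3.097 m³/day.

3.10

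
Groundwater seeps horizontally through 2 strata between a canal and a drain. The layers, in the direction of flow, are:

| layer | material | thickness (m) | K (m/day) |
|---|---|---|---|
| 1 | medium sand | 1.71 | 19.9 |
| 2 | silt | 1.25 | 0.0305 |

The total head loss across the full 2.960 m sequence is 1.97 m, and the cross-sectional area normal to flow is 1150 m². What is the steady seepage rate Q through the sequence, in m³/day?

Flow is perpendicular to layering, so the layers act in series and the equivalent K is the thickness-weighted harmonic mean.
Total thickness L = 1.71 + 1.25 = 2.960 m.
Σ(b_i/K_i) = 1.71/19.9 + 1.25/0.0305 = 41.07 d.
K_eq = L / Σ(b_i/K_i) = 2.960 / 41.07 = 0.07207 m/day.
Q = K_eq · A · (Δh/L) = 0.07207 × 1150 × (1.97/2.960) = 55.16 m³/day.

55.2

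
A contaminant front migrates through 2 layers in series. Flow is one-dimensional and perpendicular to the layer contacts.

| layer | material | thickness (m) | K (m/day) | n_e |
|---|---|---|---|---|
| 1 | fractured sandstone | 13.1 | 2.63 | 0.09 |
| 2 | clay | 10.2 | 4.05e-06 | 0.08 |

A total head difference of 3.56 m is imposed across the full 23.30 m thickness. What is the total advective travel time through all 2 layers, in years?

3860

With flow normal to the layers, continuity requires the same specific discharge q through every layer.
Σ(b_i/K_i) = 13.1/2.63 + 10.2/4.05e-06 = 2.519e+06 d.
q = Δh / Σ(b_i/K_i) = 3.56 / 2.519e+06 = 1.414e-06 m/day.
In each layer the seepage velocity is v_i = q/n_i, so the layer transit time is t_i = b_i·n_i / q:
  layer 1 (fractured sandstone): t_1 = 13.1 × 0.09 / 1.414e-06 = 8.341e+05 d
  layer 2 (clay): t_2 = 10.2 × 0.08 / 1.414e-06 = 5.773e+05 d
Total t = Σ t_i = 1.411e+06 days = 3864 years.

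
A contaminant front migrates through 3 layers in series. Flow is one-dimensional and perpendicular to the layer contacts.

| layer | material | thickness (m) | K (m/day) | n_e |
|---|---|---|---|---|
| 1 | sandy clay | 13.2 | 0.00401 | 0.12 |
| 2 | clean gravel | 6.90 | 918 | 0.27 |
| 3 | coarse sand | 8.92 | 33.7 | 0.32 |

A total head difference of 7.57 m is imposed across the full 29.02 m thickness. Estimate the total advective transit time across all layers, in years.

With flow normal to the layers, continuity requires the same specific discharge q through every layer.
Σ(b_i/K_i) = 13.2/0.00401 + 6.90/918 + 8.92/33.7 = 3292 d.
q = Δh / Σ(b_i/K_i) = 7.57 / 3292 = 0.002299 m/day.
In each layer the seepage velocity is v_i = q/n_i, so the layer transit time is t_i = b_i·n_i / q:
  layer 1 (sandy clay): t_1 = 13.2 × 0.12 / 0.002299 = 688.9 d
  layer 2 (clean gravel): t_2 = 6.90 × 0.27 / 0.002299 = 810.2 d
  layer 3 (coarse sand): t_3 = 8.92 × 0.32 / 0.002299 = 1241 d
Total t = Σ t_i = 2740 days = 7.503 years.

7.50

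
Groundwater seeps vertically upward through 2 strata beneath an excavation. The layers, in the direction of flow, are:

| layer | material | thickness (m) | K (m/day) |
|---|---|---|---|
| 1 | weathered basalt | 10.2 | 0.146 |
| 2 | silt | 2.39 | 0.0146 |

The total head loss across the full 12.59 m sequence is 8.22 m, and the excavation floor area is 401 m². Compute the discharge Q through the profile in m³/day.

Flow is perpendicular to layering, so the layers act in series and the equivalent K is the thickness-weighted harmonic mean.
Total thickness L = 10.2 + 2.39 = 12.59 m.
Σ(b_i/K_i) = 10.2/0.146 + 2.39/0.0146 = 233.6 d.
K_eq = L / Σ(b_i/K_i) = 12.59 / 233.6 = 0.05390 m/day.
Q = K_eq · A · (Δh/L) = 0.05390 × 401 × (8.22/12.59) = 14.11 m³/day.

14.1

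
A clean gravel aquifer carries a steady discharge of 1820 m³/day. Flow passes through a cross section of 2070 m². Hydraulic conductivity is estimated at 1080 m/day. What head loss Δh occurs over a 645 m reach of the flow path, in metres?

From Q = K·A·i, i = Q / (K·A) = 1820 / (1080 × 2070) = 0.0008141.
Head loss Δh = i · L = 0.0008141 × 645 = 0.5251 m.

0.525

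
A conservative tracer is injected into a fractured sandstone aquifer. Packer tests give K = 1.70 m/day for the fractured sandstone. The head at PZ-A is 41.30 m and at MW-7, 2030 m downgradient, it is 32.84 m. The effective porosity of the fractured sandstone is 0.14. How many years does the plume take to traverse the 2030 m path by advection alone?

Hydraulic gradient i = (41.30 − 32.84) / 2030 = 8.46 / 2030 = 0.004167.
Darcy flux q = K · i = 1.700 × 0.004167 = 0.007085 m/day.
Seepage velocity v = q / n_e = 0.007085 / 0.14 = 0.05061 m/day.
Travel time t = L / v = 2030 / 0.05061 = 40114 days = 109.8 years.

110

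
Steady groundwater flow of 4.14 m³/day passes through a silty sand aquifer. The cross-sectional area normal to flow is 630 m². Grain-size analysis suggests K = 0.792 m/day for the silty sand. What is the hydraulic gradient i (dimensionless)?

From Q = K·A·i, i = Q / (K·A) = 4.14 / (0.7920 × 630.0) = 0.008297.

0.00830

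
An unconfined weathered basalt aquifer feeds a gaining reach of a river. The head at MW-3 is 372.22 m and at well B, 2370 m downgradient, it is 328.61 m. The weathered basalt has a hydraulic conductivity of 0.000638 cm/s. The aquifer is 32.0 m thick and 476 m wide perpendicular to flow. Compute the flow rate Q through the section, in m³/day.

155

Convert K: 0.000638 cm/s × 864 = 0.5512 m/day.
Cross-sectional area A = 476 × 32.0 = 15232 m².
Hydraulic gradient i = (372.22 − 328.61) / 2370 = 43.61 / 2370 = 0.01840.
Darcy's law: Q = K · A · i = 0.5512 × 15232 × 0.01840 = 154.5 m³/day.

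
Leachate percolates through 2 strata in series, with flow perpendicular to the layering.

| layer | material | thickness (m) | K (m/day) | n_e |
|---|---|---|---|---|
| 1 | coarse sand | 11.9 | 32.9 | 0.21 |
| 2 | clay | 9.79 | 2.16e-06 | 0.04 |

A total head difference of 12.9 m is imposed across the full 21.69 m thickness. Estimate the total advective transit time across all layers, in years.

2780

With flow normal to the layers, continuity requires the same specific discharge q through every layer.
Σ(b_i/K_i) = 11.9/32.9 + 9.79/2.16e-06 = 4.532e+06 d.
q = Δh / Σ(b_i/K_i) = 12.9 / 4.532e+06 = 2.846e-06 m/day.
In each layer the seepage velocity is v_i = q/n_i, so the layer transit time is t_i = b_i·n_i / q:
  layer 1 (coarse sand): t_1 = 11.9 × 0.21 / 2.846e-06 = 8.780e+05 d
  layer 2 (clay): t_2 = 9.79 × 0.04 / 2.846e-06 = 1.376e+05 d
Total t = Σ t_i = 1.016e+06 days = 2781 years.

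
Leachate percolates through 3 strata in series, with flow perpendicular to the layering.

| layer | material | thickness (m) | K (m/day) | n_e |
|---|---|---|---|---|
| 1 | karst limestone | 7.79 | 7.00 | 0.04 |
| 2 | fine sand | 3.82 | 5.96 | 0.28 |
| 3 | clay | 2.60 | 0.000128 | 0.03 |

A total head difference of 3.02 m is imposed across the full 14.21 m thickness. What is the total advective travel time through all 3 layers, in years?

With flow normal to the layers, continuity requires the same specific discharge q through every layer.
Σ(b_i/K_i) = 7.79/7.00 + 3.82/5.96 + 2.60/0.000128 = 20314 d.
q = Δh / Σ(b_i/K_i) = 3.02 / 20314 = 0.0001487 m/day.
In each layer the seepage velocity is v_i = q/n_i, so the layer transit time is t_i = b_i·n_i / q:
  layer 1 (karst limestone): t_1 = 7.79 × 0.04 / 0.0001487 = 2096 d
  layer 2 (fine sand): t_2 = 3.82 × 0.28 / 0.0001487 = 7195 d
  layer 3 (clay): t_3 = 2.60 × 0.03 / 0.0001487 = 524.7 d
Total t = Σ t_i = 9815 days = 26.87 years.

26.9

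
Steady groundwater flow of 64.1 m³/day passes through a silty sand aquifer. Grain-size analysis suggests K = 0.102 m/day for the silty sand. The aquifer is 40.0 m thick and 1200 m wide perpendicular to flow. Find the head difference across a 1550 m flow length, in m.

20.3

Cross-sectional area A = 1200 × 40.0 = 48000 m².
From Q = K·A·i, i = Q / (K·A) = 64.1 / (0.1020 × 48000) = 0.01309.
Head loss Δh = i · L = 0.01309 × 1550 = 20.29 m.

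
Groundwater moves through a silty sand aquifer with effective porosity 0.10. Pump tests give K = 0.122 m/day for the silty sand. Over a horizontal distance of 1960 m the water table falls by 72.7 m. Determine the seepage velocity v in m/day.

0.0453

Hydraulic gradient i = Δh / L = 72.7 / 1960 = 0.03709.
Darcy flux q = K · i = 0.1220 × 0.03709 = 0.004525 m/day.
Seepage velocity v = q / n_e = 0.004525 / 0.10 = 0.04525 m/day.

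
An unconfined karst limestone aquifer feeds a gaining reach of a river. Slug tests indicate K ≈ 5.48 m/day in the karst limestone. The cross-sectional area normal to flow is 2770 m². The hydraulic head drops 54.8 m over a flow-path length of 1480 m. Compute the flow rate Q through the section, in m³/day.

Hydraulic gradient i = Δh / L = 54.8 / 1480 = 0.03703.
Darcy's law: Q = K · A · i = 5.480 × 2770 × 0.03703 = 562.1 m³/day.

562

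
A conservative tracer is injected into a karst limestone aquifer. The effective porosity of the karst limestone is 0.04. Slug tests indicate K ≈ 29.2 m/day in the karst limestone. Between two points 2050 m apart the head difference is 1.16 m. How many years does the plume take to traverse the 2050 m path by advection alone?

Hydraulic gradient i = Δh / L = 1.16 / 2050 = 0.0005659.
Darcy flux q = K · i = 29.20 × 0.0005659 = 0.01652 m/day.
Seepage velocity v = q / n_e = 0.01652 / 0.04 = 0.4131 m/day.
Travel time t = L / v = 2050 / 0.4131 = 4963 days = 13.59 years.

13.6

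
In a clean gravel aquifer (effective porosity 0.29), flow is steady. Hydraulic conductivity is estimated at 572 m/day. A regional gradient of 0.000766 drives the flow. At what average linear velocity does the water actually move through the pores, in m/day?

1.51

Hydraulic gradient i = 0.000766.
Darcy flux q = K · i = 572.0 × 0.0007660 = 0.4382 m/day.
Seepage velocity v = q / n_e = 0.4382 / 0.29 = 1.511 m/day.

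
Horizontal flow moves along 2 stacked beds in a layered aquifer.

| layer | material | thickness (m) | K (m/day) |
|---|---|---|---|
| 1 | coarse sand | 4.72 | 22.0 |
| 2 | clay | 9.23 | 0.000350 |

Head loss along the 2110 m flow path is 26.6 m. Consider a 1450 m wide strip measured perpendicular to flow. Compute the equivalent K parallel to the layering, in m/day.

7.44

Flow is parallel to layering, so each bed carries its own Darcy discharge and the transmissivities add.
Σ(K_i·b_i) = 22.0×4.72 + 0.000350×9.23 = 103.8 m²/day.
Total thickness b = 13.95 m, so K_eq = Σ(K_i·b_i)/b = 7.444 m/day.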